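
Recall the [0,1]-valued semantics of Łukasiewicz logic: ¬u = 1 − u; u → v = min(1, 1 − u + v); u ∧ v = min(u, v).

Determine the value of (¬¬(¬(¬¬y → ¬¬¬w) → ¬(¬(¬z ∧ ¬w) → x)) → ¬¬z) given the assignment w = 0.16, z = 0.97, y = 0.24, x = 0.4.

¬y: Łukasiewicz ¬ gives 1 − 0.24 = 0.76
¬¬y: Łukasiewicz ¬ gives 1 − 0.76 = 0.24
¬w: Łukasiewicz ¬ gives 1 − 0.16 = 0.84
¬¬w: Łukasiewicz ¬ gives 1 − 0.84 = 0.16
¬¬¬w: Łukasiewicz ¬ gives 1 − 0.16 = 0.84
(¬¬y → ¬¬¬w): min(1, 1 − 0.24 + 0.84) = 1
¬(¬¬y → ¬¬¬w): Łukasiewicz ¬ gives 1 − 1 = 0
¬z: Łukasiewicz ¬ gives 1 − 0.97 = 0.03
¬w: Łukasiewicz ¬ gives 1 − 0.16 = 0.84
(¬z ∧ ¬w) = min(0.03, 0.84) = 0.03
¬(¬z ∧ ¬w): Łukasiewicz ¬ gives 1 − 0.03 = 0.97
(¬(¬z ∧ ¬w) → x): min(1, 1 − 0.97 + 0.4) = 0.43
¬(¬(¬z ∧ ¬w) → x): Łukasiewicz ¬ gives 1 − 0.43 = 0.57
(¬(¬¬y → ¬¬¬w) → ¬(¬(¬z ∧ ¬w) → x)): min(1, 1 − 0 + 0.57) = 1
¬(¬(¬¬y → ¬¬¬w) → ¬(¬(¬z ∧ ¬w) → x)): Łukasiewicz ¬ gives 1 − 1 = 0
¬¬(¬(¬¬y → ¬¬¬w) → ¬(¬(¬z ∧ ¬w) → x)): Łukasiewicz ¬ gives 1 − 0 = 1
¬z: Łukasiewicz ¬ gives 1 − 0.97 = 0.03
¬¬z: Łukasiewicz ¬ gives 1 − 0.03 = 0.97
(¬¬(¬(¬¬y → ¬¬¬w) → ¬(¬(¬z ∧ ¬w) → x)) → ¬¬z): min(1, 1 − 1 + 0.97) = 0.97

0.97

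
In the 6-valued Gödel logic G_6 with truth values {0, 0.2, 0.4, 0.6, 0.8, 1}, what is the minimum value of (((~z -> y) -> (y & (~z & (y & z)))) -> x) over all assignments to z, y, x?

0.00

The minimum is attained at z = 0, y = 0, x = 0:
  ~z: Gödel ¬ of 0 = 1 (operand is 0)
  (~z -> y): 1 > 0, so result = 0
  ~z: Gödel ¬ of 0 = 1 (operand is 0)
  (y & z) = min(0, 0) = 0
  (~z & (y & z)) = min(1, 0) = 0
  (y & (~z & (y & z))) = min(0, 0) = 0
  ((~z -> y) -> (y & (~z & (y & z)))): 0 ≤ 0, so result = 1
  (((~z -> y) -> (y & (~z & (y & z)))) -> x): 1 > 0, so result = 0
Checking all 216 assignments confirms none give a value below 0.00.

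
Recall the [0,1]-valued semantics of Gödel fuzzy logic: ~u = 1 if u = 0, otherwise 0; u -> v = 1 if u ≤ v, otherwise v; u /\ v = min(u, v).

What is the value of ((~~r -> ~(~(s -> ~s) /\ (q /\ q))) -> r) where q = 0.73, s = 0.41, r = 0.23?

1.00

~r: Gödel ¬ of 0.23 = 0 (operand ≠ 0)
~~r: Gödel ¬ of 0 = 1 (operand is 0)
~s: Gödel ¬ of 0.41 = 0 (operand ≠ 0)
(s -> ~s): 0.41 > 0, so result = 0
~(s -> ~s): Gödel ¬ of 0 = 1 (operand is 0)
(q /\ q) = min(0.73, 0.73) = 0.73
(~(s -> ~s) /\ (q /\ q)) = min(1, 0.73) = 0.73
~(~(s -> ~s) /\ (q /\ q)): Gödel ¬ of 0.73 = 0 (operand ≠ 0)
(~~r -> ~(~(s -> ~s) /\ (q /\ q))): 1 > 0, so result = 0
((~~r -> ~(~(s -> ~s) /\ (q /\ q))) -> r): 0 ≤ 0.23, so result = 1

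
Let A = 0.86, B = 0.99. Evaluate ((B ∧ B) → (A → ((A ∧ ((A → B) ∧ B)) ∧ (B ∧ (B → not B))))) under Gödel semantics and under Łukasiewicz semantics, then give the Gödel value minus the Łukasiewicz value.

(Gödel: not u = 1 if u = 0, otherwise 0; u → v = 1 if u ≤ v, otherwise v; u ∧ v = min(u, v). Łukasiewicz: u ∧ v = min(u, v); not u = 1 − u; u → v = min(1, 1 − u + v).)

Gödel evaluation:
  (B ∧ B) = min(0.99, 0.99) = 0.99
  (A → B): 0.86 ≤ 0.99, so result = 1
  ((A → B) ∧ B) = min(1, 0.99) = 0.99
  (A ∧ ((A → B) ∧ B)) = min(0.86, 0.99) = 0.86
  not B: Gödel ¬ of 0.99 = 0 (operand ≠ 0)
  (B → not B): 0.99 > 0, so result = 0
  (B ∧ (B → not B)) = min(0.99, 0) = 0
  ((A ∧ ((A → B) ∧ B)) ∧ (B ∧ (B → not B))) = min(0.86, 0) = 0
  (A → ((A ∧ ((A → B) ∧ B)) ∧ (B ∧ (B → not B)))): 0.86 > 0, so result = 0
  ((B ∧ B) → (A → ((A ∧ ((A → B) ∧ B)) ∧ (B ∧ (B → not B))))): 0.99 > 0, so result = 0
  Gödel value = 0
Łukasiewicz evaluation:
  (B ∧ B) = min(0.99, 0.99) = 0.99
  (A → B): min(1, 1 − 0.86 + 0.99) = 1
  ((A → B) ∧ B) = min(1, 0.99) = 0.99
  (A ∧ ((A → B) ∧ B)) = min(0.86, 0.99) = 0.86
  not B: Łukasiewicz ¬ gives 1 − 0.99 = 0.01
  (B → not B): min(1, 1 − 0.99 + 0.01) = 0.02
  (B ∧ (B → not B)) = min(0.99, 0.02) = 0.02
  ((A ∧ ((A → B) ∧ B)) ∧ (B ∧ (B → not B))) = min(0.86, 0.02) = 0.02
  (A → ((A ∧ ((A → B) ∧ B)) ∧ (B ∧ (B → not B)))): min(1, 1 − 0.86 + 0.02) = 0.16
  ((B ∧ B) → (A → ((A ∧ ((A → B) ∧ B)) ∧ (B ∧ (B → not B))))): min(1, 1 − 0.99 + 0.16) = 0.17
  Łukasiewicz value = 0.17
Difference: 0 − 0.17 = -0.17

-0.17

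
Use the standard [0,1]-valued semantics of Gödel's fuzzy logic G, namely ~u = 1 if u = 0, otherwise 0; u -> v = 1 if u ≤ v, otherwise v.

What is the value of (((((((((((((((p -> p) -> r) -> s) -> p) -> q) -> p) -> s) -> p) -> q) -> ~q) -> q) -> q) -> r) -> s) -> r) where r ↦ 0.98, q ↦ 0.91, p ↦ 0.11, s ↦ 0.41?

1.00

(p -> p): 0.11 ≤ 0.11, so result = 1
((p -> p) -> r): 1 > 0.98, so result = 0.98
(((p -> p) -> r) -> s): 0.98 > 0.41, so result = 0.41
((((p -> p) -> r) -> s) -> p): 0.41 > 0.11, so result = 0.11
(((((p -> p) -> r) -> s) -> p) -> q): 0.11 ≤ 0.91, so result = 1
((((((p -> p) -> r) -> s) -> p) -> q) -> p): 1 > 0.11, so result = 0.11
(((((((p -> p) -> r) -> s) -> p) -> q) -> p) -> s): 0.11 ≤ 0.41, so result = 1
((((((((p -> p) -> r) -> s) -> p) -> q) -> p) -> s) -> p): 1 > 0.11, so result = 0.11
(((((((((p -> p) -> r) -> s) -> p) -> q) -> p) -> s) -> p) -> q): 0.11 ≤ 0.91, so result = 1
~q: Gödel ¬ of 0.91 = 0 (operand ≠ 0)
((((((((((p -> p) -> r) -> s) -> p) -> q) -> p) -> s) -> p) -> q) -> ~q): 1 > 0, so result = 0
(((((((((((p -> p) -> r) -> s) -> p) -> q) -> p) -> s) -> p) -> q) -> ~q) -> q): 0 ≤ 0.91, so result = 1
((((((((((((p -> p) -> r) -> s) -> p) -> q) -> p) -> s) -> p) -> q) -> ~q) -> q) -> q): 1 > 0.91, so result = 0.91
(((((((((((((p -> p) -> r) -> s) -> p) -> q) -> p) -> s) -> p) -> q) -> ~q) -> q) -> q) -> r): 0.91 ≤ 0.98, so result = 1
((((((((((((((p -> p) -> r) -> s) -> p) -> q) -> p) -> s) -> p) -> q) -> ~q) -> q) -> q) -> r) -> s): 1 > 0.41, so result = 0.41
(((((((((((((((p -> p) -> r) -> s) -> p) -> q) -> p) -> s) -> p) -> q) -> ~q) -> q) -> q) -> r) -> s) -> r): 0.41 ≤ 0.98, so result = 1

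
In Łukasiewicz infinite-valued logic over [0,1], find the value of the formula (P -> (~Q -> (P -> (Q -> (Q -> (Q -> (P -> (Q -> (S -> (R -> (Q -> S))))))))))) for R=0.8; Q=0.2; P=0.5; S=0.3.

~Q: Łukasiewicz ¬ gives 1 − 0.2 = 0.8
(Q -> S): min(1, 1 − 0.2 + 0.3) = 1
(R -> (Q -> S)): min(1, 1 − 0.8 + 1) = 1
(S -> (R -> (Q -> S))): min(1, 1 − 0.3 + 1) = 1
(Q -> (S -> (R -> (Q -> S)))): min(1, 1 − 0.2 + 1) = 1
(P -> (Q -> (S -> (R -> (Q -> S))))): min(1, 1 − 0.5 + 1) = 1
(Q -> (P -> (Q -> (S -> (R -> (Q -> S)))))): min(1, 1 − 0.2 + 1) = 1
(Q -> (Q -> (P -> (Q -> (S -> (R -> (Q -> S))))))): min(1, 1 − 0.2 + 1) = 1
(Q -> (Q -> (Q -> (P -> (Q -> (S -> (R -> (Q -> S)))))))): min(1, 1 − 0.2 + 1) = 1
(P -> (Q -> (Q -> (Q -> (P -> (Q -> (S -> (R -> (Q -> S))))))))): min(1, 1 − 0.5 + 1) = 1
(~Q -> (P -> (Q -> (Q -> (Q -> (P -> (Q -> (S -> (R -> (Q -> S)))))))))): min(1, 1 − 0.8 + 1) = 1
(P -> (~Q -> (P -> (Q -> (Q -> (Q -> (P -> (Q -> (S -> (R -> (Q -> S))))))))))): min(1, 1 − 0.5 + 1) = 1

1.00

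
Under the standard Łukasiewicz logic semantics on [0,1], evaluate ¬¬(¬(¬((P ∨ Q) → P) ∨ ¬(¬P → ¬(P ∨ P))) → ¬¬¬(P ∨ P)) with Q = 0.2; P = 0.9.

0.10

(P ∨ Q) = max(0.9, 0.2) = 0.9
((P ∨ Q) → P): min(1, 1 − 0.9 + 0.9) = 1
¬((P ∨ Q) → P): Łukasiewicz ¬ gives 1 − 1 = 0
¬P: Łukasiewicz ¬ gives 1 − 0.9 = 0.1
(P ∨ P) = max(0.9, 0.9) = 0.9
¬(P ∨ P): Łukasiewicz ¬ gives 1 − 0.9 = 0.1
(¬P → ¬(P ∨ P)): min(1, 1 − 0.1 + 0.1) = 1
¬(¬P → ¬(P ∨ P)): Łukasiewicz ¬ gives 1 − 1 = 0
(¬((P ∨ Q) → P) ∨ ¬(¬P → ¬(P ∨ P))) = max(0, 0) = 0
¬(¬((P ∨ Q) → P) ∨ ¬(¬P → ¬(P ∨ P))): Łukasiewicz ¬ gives 1 − 0 = 1
(P ∨ P) = max(0.9, 0.9) = 0.9
¬(P ∨ P): Łukasiewicz ¬ gives 1 − 0.9 = 0.1
¬¬(P ∨ P): Łukasiewicz ¬ gives 1 − 0.1 = 0.9
¬¬¬(P ∨ P): Łukasiewicz ¬ gives 1 − 0.9 = 0.1
(¬(¬((P ∨ Q) → P) ∨ ¬(¬P → ¬(P ∨ P))) → ¬¬¬(P ∨ P)): min(1, 1 − 1 + 0.1) = 0.1
¬(¬(¬((P ∨ Q) → P) ∨ ¬(¬P → ¬(P ∨ P))) → ¬¬¬(P ∨ P)): Łukasiewicz ¬ gives 1 − 0.1 = 0.9
¬¬(¬(¬((P ∨ Q) → P) ∨ ¬(¬P → ¬(P ∨ P))) → ¬¬¬(P ∨ P)): Łukasiewicz ¬ gives 1 − 0.9 = 0.1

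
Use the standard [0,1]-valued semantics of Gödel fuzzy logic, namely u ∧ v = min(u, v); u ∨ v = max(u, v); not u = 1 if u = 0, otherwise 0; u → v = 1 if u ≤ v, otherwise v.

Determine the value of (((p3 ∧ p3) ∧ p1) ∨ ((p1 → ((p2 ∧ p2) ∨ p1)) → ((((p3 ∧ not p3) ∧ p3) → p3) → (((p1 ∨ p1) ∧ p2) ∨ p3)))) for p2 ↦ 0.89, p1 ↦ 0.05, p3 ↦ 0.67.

0.67

(p3 ∧ p3) = min(0.67, 0.67) = 0.67
((p3 ∧ p3) ∧ p1) = min(0.67, 0.05) = 0.05
(p2 ∧ p2) = min(0.89, 0.89) = 0.89
((p2 ∧ p2) ∨ p1) = max(0.89, 0.05) = 0.89
(p1 → ((p2 ∧ p2) ∨ p1)): 0.05 ≤ 0.89, so result = 1
not p3: Gödel ¬ of 0.67 = 0 (operand ≠ 0)
(p3 ∧ not p3) = min(0.67, 0) = 0
((p3 ∧ not p3) ∧ p3) = min(0, 0.67) = 0
(((p3 ∧ not p3) ∧ p3) → p3): 0 ≤ 0.67, so result = 1
(p1 ∨ p1) = max(0.05, 0.05) = 0.05
((p1 ∨ p1) ∧ p2) = min(0.05, 0.89) = 0.05
(((p1 ∨ p1) ∧ p2) ∨ p3) = max(0.05, 0.67) = 0.67
((((p3 ∧ not p3) ∧ p3) → p3) → (((p1 ∨ p1) ∧ p2) ∨ p3)): 1 > 0.67, so result = 0.67
((p1 → ((p2 ∧ p2) ∨ p1)) → ((((p3 ∧ not p3) ∧ p3) → p3) → (((p1 ∨ p1) ∧ p2) ∨ p3))): 1 > 0.67, so result = 0.67
(((p3 ∧ p3) ∧ p1) ∨ ((p1 → ((p2 ∧ p2) ∨ p1)) → ((((p3 ∧ not p3) ∧ p3) → p3) → (((p1 ∨ p1) ∧ p2) ∨ p3)))) = max(0.05, 0.67) = 0.67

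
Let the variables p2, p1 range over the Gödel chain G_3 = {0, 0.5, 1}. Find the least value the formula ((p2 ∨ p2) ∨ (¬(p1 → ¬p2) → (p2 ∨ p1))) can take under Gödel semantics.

The minimum is attained at p2 = 0.5, p1 = 0.5:
  (p2 ∨ p2) = max(0.5, 0.5) = 0.5
  ¬p2: Gödel ¬ of 0.5 = 0 (operand ≠ 0)
  (p1 → ¬p2): 0.5 > 0, so result = 0
  ¬(p1 → ¬p2): Gödel ¬ of 0 = 1 (operand is 0)
  (p2 ∨ p1) = max(0.5, 0.5) = 0.5
  (¬(p1 → ¬p2) → (p2 ∨ p1)): 1 > 0.5, so result = 0.5
  ((p2 ∨ p2) ∨ (¬(p1 → ¬p2) → (p2 ∨ p1))) = max(0.5, 0.5) = 0.5
Checking all 9 assignments confirms none give a value below 0.50.

0.50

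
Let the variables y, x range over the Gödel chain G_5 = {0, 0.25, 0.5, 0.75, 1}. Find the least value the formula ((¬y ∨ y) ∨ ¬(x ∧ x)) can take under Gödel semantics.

The minimum is attained at y = 0.25, x = 0.25:
  ¬y: Gödel ¬ of 0.25 = 0 (operand ≠ 0)
  (¬y ∨ y) = max(0, 0.25) = 0.25
  (x ∧ x) = min(0.25, 0.25) = 0.25
  ¬(x ∧ x): Gödel ¬ of 0.25 = 0 (operand ≠ 0)
  ((¬y ∨ y) ∨ ¬(x ∧ x)) = max(0.25, 0) = 0.25
Checking all 25 assignments confirms none give a value below 0.25.

0.25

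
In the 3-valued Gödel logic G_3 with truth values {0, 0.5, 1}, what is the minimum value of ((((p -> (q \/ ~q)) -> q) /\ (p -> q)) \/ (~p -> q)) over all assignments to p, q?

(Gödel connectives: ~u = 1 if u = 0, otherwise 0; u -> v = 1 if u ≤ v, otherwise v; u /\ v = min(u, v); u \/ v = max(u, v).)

The minimum is attained at p = 0, q = 0:
  ~q: Gödel ¬ of 0 = 1 (operand is 0)
  (q \/ ~q) = max(0, 1) = 1
  (p -> (q \/ ~q)): 0 ≤ 1, so result = 1
  ((p -> (q \/ ~q)) -> q): 1 > 0, so result = 0
  (p -> q): 0 ≤ 0, so result = 1
  (((p -> (q \/ ~q)) -> q) /\ (p -> q)) = min(0, 1) = 0
  ~p: Gödel ¬ of 0 = 1 (operand is 0)
  (~p -> q): 1 > 0, so result = 0
  ((((p -> (q \/ ~q)) -> q) /\ (p -> q)) \/ (~p -> q)) = max(0, 0) = 0
Checking all 9 assignments confirms none give a value below 0.00.

0.00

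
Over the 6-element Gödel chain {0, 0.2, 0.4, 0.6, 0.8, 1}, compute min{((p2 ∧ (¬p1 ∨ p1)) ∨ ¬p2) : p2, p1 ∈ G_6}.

The minimum is attained at p2 = 0.2, p1 = 0:
  ¬p1: Gödel ¬ of 0 = 1 (operand is 0)
  (¬p1 ∨ p1) = max(1, 0) = 1
  (p2 ∧ (¬p1 ∨ p1)) = min(0.2, 1) = 0.2
  ¬p2: Gödel ¬ of 0.2 = 0 (operand ≠ 0)
  ((p2 ∧ (¬p1 ∨ p1)) ∨ ¬p2) = max(0.2, 0) = 0.2
Checking all 36 assignments confirms none give a value below 0.20.

0.20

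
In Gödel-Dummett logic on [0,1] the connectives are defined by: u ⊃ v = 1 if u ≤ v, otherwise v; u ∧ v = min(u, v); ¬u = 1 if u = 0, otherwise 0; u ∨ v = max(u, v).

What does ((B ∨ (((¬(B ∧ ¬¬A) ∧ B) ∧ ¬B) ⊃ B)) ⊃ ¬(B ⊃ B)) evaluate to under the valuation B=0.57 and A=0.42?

¬A: Gödel ¬ of 0.42 = 0 (operand ≠ 0)
¬¬A: Gödel ¬ of 0 = 1 (operand is 0)
(B ∧ ¬¬A) = min(0.57, 1) = 0.57
¬(B ∧ ¬¬A): Gödel ¬ of 0.57 = 0 (operand ≠ 0)
(¬(B ∧ ¬¬A) ∧ B) = min(0, 0.57) = 0
¬B: Gödel ¬ of 0.57 = 0 (operand ≠ 0)
((¬(B ∧ ¬¬A) ∧ B) ∧ ¬B) = min(0, 0) = 0
(((¬(B ∧ ¬¬A) ∧ B) ∧ ¬B) ⊃ B): 0 ≤ 0.57, so result = 1
(B ∨ (((¬(B ∧ ¬¬A) ∧ B) ∧ ¬B) ⊃ B)) = max(0.57, 1) = 1
(B ⊃ B): 0.57 ≤ 0.57, so result = 1
¬(B ⊃ B): Gödel ¬ of 1 = 0 (operand ≠ 0)
((B ∨ (((¬(B ∧ ¬¬A) ∧ B) ∧ ¬B) ⊃ B)) ⊃ ¬(B ⊃ B)): 1 > 0, so result = 0

0.00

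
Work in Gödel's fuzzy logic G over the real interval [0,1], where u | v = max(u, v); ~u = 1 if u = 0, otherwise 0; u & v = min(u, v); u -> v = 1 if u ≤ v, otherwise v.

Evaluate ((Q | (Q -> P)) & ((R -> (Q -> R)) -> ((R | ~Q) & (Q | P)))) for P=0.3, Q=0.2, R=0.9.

0.30

(Q -> P): 0.2 ≤ 0.3, so result = 1
(Q | (Q -> P)) = max(0.2, 1) = 1
(Q -> R): 0.2 ≤ 0.9, so result = 1
(R -> (Q -> R)): 0.9 ≤ 1, so result = 1
~Q: Gödel ¬ of 0.2 = 0 (operand ≠ 0)
(R | ~Q) = max(0.9, 0) = 0.9
(Q | P) = max(0.2, 0.3) = 0.3
((R | ~Q) & (Q | P)) = min(0.9, 0.3) = 0.3
((R -> (Q -> R)) -> ((R | ~Q) & (Q | P))): 1 > 0.3, so result = 0.3
((Q | (Q -> P)) & ((R -> (Q -> R)) -> ((R | ~Q) & (Q | P)))) = min(1, 0.3) = 0.3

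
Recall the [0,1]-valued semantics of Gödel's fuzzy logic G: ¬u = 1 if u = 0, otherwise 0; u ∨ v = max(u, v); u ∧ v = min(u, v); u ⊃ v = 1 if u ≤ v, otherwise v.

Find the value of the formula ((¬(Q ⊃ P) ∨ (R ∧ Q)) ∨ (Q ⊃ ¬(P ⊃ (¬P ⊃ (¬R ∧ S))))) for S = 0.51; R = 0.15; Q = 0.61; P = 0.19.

0.15

(Q ⊃ P): 0.61 > 0.19, so result = 0.19
¬(Q ⊃ P): Gödel ¬ of 0.19 = 0 (operand ≠ 0)
(R ∧ Q) = min(0.15, 0.61) = 0.15
(¬(Q ⊃ P) ∨ (R ∧ Q)) = max(0, 0.15) = 0.15
¬P: Gödel ¬ of 0.19 = 0 (operand ≠ 0)
¬R: Gödel ¬ of 0.15 = 0 (operand ≠ 0)
(¬R ∧ S) = min(0, 0.51) = 0
(¬P ⊃ (¬R ∧ S)): 0 ≤ 0, so result = 1
(P ⊃ (¬P ⊃ (¬R ∧ S))): 0.19 ≤ 1, so result = 1
¬(P ⊃ (¬P ⊃ (¬R ∧ S))): Gödel ¬ of 1 = 0 (operand ≠ 0)
(Q ⊃ ¬(P ⊃ (¬P ⊃ (¬R ∧ S)))): 0.61 > 0, so result = 0
((¬(Q ⊃ P) ∨ (R ∧ Q)) ∨ (Q ⊃ ¬(P ⊃ (¬P ⊃ (¬R ∧ S))))) = max(0.15, 0) = 0.15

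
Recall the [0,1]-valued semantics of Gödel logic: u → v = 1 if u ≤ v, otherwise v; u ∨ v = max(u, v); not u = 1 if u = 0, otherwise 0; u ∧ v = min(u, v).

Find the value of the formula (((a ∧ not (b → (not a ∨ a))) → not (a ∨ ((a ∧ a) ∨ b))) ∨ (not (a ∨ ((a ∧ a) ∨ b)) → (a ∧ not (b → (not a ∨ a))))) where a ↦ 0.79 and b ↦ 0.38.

1.00

not a: Gödel ¬ of 0.79 = 0 (operand ≠ 0)
(not a ∨ a) = max(0, 0.79) = 0.79
(b → (not a ∨ a)): 0.38 ≤ 0.79, so result = 1
not (b → (not a ∨ a)): Gödel ¬ of 1 = 0 (operand ≠ 0)
(a ∧ not (b → (not a ∨ a))) = min(0.79, 0) = 0
(a ∧ a) = min(0.79, 0.79) = 0.79
((a ∧ a) ∨ b) = max(0.79, 0.38) = 0.79
(a ∨ ((a ∧ a) ∨ b)) = max(0.79, 0.79) = 0.79
not (a ∨ ((a ∧ a) ∨ b)): Gödel ¬ of 0.79 = 0 (operand ≠ 0)
((a ∧ not (b → (not a ∨ a))) → not (a ∨ ((a ∧ a) ∨ b))): 0 ≤ 0, so result = 1
(a ∧ a) = min(0.79, 0.79) = 0.79
((a ∧ a) ∨ b) = max(0.79, 0.38) = 0.79
(a ∨ ((a ∧ a) ∨ b)) = max(0.79, 0.79) = 0.79
not (a ∨ ((a ∧ a) ∨ b)): Gödel ¬ of 0.79 = 0 (operand ≠ 0)
not a: Gödel ¬ of 0.79 = 0 (operand ≠ 0)
(not a ∨ a) = max(0, 0.79) = 0.79
(b → (not a ∨ a)): 0.38 ≤ 0.79, so result = 1
not (b → (not a ∨ a)): Gödel ¬ of 1 = 0 (operand ≠ 0)
(a ∧ not (b → (not a ∨ a))) = min(0.79, 0) = 0
(not (a ∨ ((a ∧ a) ∨ b)) → (a ∧ not (b → (not a ∨ a)))): 0 ≤ 0, so result = 1
(((a ∧ not (b → (not a ∨ a))) → not (a ∨ ((a ∧ a) ∨ b))) ∨ (not (a ∨ ((a ∧ a) ∨ b)) → (a ∧ not (b → (not a ∨ a))))) = max(1, 1) = 1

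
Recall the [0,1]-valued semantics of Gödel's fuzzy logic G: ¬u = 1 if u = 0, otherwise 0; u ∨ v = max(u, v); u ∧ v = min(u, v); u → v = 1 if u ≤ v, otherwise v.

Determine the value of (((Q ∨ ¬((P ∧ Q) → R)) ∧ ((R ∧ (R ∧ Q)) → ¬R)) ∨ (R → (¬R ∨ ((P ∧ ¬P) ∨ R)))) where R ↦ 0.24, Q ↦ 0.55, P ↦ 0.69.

(P ∧ Q) = min(0.69, 0.55) = 0.55
((P ∧ Q) → R): 0.55 > 0.24, so result = 0.24
¬((P ∧ Q) → R): Gödel ¬ of 0.24 = 0 (operand ≠ 0)
(Q ∨ ¬((P ∧ Q) → R)) = max(0.55, 0) = 0.55
(R ∧ Q) = min(0.24, 0.55) = 0.24
(R ∧ (R ∧ Q)) = min(0.24, 0.24) = 0.24
¬R: Gödel ¬ of 0.24 = 0 (operand ≠ 0)
((R ∧ (R ∧ Q)) → ¬R): 0.24 > 0, so result = 0
((Q ∨ ¬((P ∧ Q) → R)) ∧ ((R ∧ (R ∧ Q)) → ¬R)) = min(0.55, 0) = 0
¬R: Gödel ¬ of 0.24 = 0 (operand ≠ 0)
¬P: Gödel ¬ of 0.69 = 0 (operand ≠ 0)
(P ∧ ¬P) = min(0.69, 0) = 0
((P ∧ ¬P) ∨ R) = max(0, 0.24) = 0.24
(¬R ∨ ((P ∧ ¬P) ∨ R)) = max(0, 0.24) = 0.24
(R → (¬R ∨ ((P ∧ ¬P) ∨ R))): 0.24 ≤ 0.24, so result = 1
(((Q ∨ ¬((P ∧ Q) → R)) ∧ ((R ∧ (R ∧ Q)) → ¬R)) ∨ (R → (¬R ∨ ((P ∧ ¬P) ∨ R)))) = max(0, 1) = 1

1.00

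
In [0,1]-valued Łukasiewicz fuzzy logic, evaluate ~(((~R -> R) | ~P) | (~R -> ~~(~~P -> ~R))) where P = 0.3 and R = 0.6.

~R: Łukasiewicz ¬ gives 1 − 0.6 = 0.4
(~R -> R): min(1, 1 − 0.4 + 0.6) = 1
~P: Łukasiewicz ¬ gives 1 − 0.3 = 0.7
((~R -> R) | ~P) = max(1, 0.7) = 1
~R: Łukasiewicz ¬ gives 1 − 0.6 = 0.4
~P: Łukasiewicz ¬ gives 1 − 0.3 = 0.7
~~P: Łukasiewicz ¬ gives 1 − 0.7 = 0.3
~R: Łukasiewicz ¬ gives 1 − 0.6 = 0.4
(~~P -> ~R): min(1, 1 − 0.3 + 0.4) = 1
~(~~P -> ~R): Łukasiewicz ¬ gives 1 − 1 = 0
~~(~~P -> ~R): Łukasiewicz ¬ gives 1 − 0 = 1
(~R -> ~~(~~P -> ~R)): min(1, 1 − 0.4 + 1) = 1
(((~R -> R) | ~P) | (~R -> ~~(~~P -> ~R))) = max(1, 1) = 1
~(((~R -> R) | ~P) | (~R -> ~~(~~P -> ~R))): Łukasiewicz ¬ gives 1 − 1 = 0

0.00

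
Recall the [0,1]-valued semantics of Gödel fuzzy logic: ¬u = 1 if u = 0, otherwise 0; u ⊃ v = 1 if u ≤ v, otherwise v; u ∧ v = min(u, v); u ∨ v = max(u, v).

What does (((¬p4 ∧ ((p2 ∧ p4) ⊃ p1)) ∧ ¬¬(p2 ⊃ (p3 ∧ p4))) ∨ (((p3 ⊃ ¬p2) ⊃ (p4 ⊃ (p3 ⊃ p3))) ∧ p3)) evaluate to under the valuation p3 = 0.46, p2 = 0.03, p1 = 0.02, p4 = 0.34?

¬p4: Gödel ¬ of 0.34 = 0 (operand ≠ 0)
(p2 ∧ p4) = min(0.03, 0.34) = 0.03
((p2 ∧ p4) ⊃ p1): 0.03 > 0.02, so result = 0.02
(¬p4 ∧ ((p2 ∧ p4) ⊃ p1)) = min(0, 0.02) = 0
(p3 ∧ p4) = min(0.46, 0.34) = 0.34
(p2 ⊃ (p3 ∧ p4)): 0.03 ≤ 0.34, so result = 1
¬(p2 ⊃ (p3 ∧ p4)): Gödel ¬ of 1 = 0 (operand ≠ 0)
¬¬(p2 ⊃ (p3 ∧ p4)): Gödel ¬ of 0 = 1 (operand is 0)
((¬p4 ∧ ((p2 ∧ p4) ⊃ p1)) ∧ ¬¬(p2 ⊃ (p3 ∧ p4))) = min(0, 1) = 0
¬p2: Gödel ¬ of 0.03 = 0 (operand ≠ 0)
(p3 ⊃ ¬p2): 0.46 > 0, so result = 0
(p3 ⊃ p3): 0.46 ≤ 0.46, so result = 1
(p4 ⊃ (p3 ⊃ p3)): 0.34 ≤ 1, so result = 1
((p3 ⊃ ¬p2) ⊃ (p4 ⊃ (p3 ⊃ p3))): 0 ≤ 1, so result = 1
(((p3 ⊃ ¬p2) ⊃ (p4 ⊃ (p3 ⊃ p3))) ∧ p3) = min(1, 0.46) = 0.46
(((¬p4 ∧ ((p2 ∧ p4) ⊃ p1)) ∧ ¬¬(p2 ⊃ (p3 ∧ p4))) ∨ (((p3 ⊃ ¬p2) ⊃ (p4 ⊃ (p3 ⊃ p3))) ∧ p3)) = max(0, 0.46) = 0.46

0.46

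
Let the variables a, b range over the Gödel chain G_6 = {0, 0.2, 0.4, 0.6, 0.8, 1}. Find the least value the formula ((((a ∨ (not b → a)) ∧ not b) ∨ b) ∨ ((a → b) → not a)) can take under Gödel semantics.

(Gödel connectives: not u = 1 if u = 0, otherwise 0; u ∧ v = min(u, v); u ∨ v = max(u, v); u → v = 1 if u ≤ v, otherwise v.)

0.20

The minimum is attained at a = 0.2, b = 0.2:
  not b: Gödel ¬ of 0.2 = 0 (operand ≠ 0)
  (not b → a): 0 ≤ 0.2, so result = 1
  (a ∨ (not b → a)) = max(0.2, 1) = 1
  not b: Gödel ¬ of 0.2 = 0 (operand ≠ 0)
  ((a ∨ (not b → a)) ∧ not b) = min(1, 0) = 0
  (((a ∨ (not b → a)) ∧ not b) ∨ b) = max(0, 0.2) = 0.2
  (a → b): 0.2 ≤ 0.2, so result = 1
  not a: Gödel ¬ of 0.2 = 0 (operand ≠ 0)
  ((a → b) → not a): 1 > 0, so result = 0
  ((((a ∨ (not b → a)) ∧ not b) ∨ b) ∨ ((a → b) → not a)) = max(0.2, 0) = 0.2
Checking all 36 assignments confirms none give a value below 0.20.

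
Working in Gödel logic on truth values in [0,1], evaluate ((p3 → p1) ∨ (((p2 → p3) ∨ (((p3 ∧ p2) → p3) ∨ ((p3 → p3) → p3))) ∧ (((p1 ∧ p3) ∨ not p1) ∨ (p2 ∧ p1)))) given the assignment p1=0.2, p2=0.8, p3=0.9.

(p3 → p1): 0.9 > 0.2, so result = 0.2
(p2 → p3): 0.8 ≤ 0.9, so result = 1
(p3 ∧ p2) = min(0.9, 0.8) = 0.8
((p3 ∧ p2) → p3): 0.8 ≤ 0.9, so result = 1
(p3 → p3): 0.9 ≤ 0.9, so result = 1
((p3 → p3) → p3): 1 > 0.9, so result = 0.9
(((p3 ∧ p2) → p3) ∨ ((p3 → p3) → p3)) = max(1, 0.9) = 1
((p2 → p3) ∨ (((p3 ∧ p2) → p3) ∨ ((p3 → p3) → p3))) = max(1, 1) = 1
(p1 ∧ p3) = min(0.2, 0.9) = 0.2
not p1: Gödel ¬ of 0.2 = 0 (operand ≠ 0)
((p1 ∧ p3) ∨ not p1) = max(0.2, 0) = 0.2
(p2 ∧ p1) = min(0.8, 0.2) = 0.2
(((p1 ∧ p3) ∨ not p1) ∨ (p2 ∧ p1)) = max(0.2, 0.2) = 0.2
(((p2 → p3) ∨ (((p3 ∧ p2) → p3) ∨ ((p3 → p3) → p3))) ∧ (((p1 ∧ p3) ∨ not p1) ∨ (p2 ∧ p1))) = min(1, 0.2) = 0.2
((p3 → p1) ∨ (((p2 → p3) ∨ (((p3 ∧ p2) → p3) ∨ ((p3 → p3) → p3))) ∧ (((p1 ∧ p3) ∨ not p1) ∨ (p2 ∧ p1)))) = max(0.2, 0.2) = 0.2

0.20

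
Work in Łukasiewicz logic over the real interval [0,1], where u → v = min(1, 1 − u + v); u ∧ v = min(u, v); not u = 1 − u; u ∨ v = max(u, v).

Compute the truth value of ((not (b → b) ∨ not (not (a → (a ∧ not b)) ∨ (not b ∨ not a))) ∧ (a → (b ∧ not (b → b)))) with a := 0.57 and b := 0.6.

(b → b): min(1, 1 − 0.6 + 0.6) = 1
not (b → b): Łukasiewicz ¬ gives 1 − 1 = 0
not b: Łukasiewicz ¬ gives 1 − 0.6 = 0.4
(a ∧ not b) = min(0.57, 0.4) = 0.4
(a → (a ∧ not b)): min(1, 1 − 0.57 + 0.4) = 0.83
not (a → (a ∧ not b)): Łukasiewicz ¬ gives 1 − 0.83 = 0.17
not b: Łukasiewicz ¬ gives 1 − 0.6 = 0.4
not a: Łukasiewicz ¬ gives 1 − 0.57 = 0.43
(not b ∨ not a) = max(0.4, 0.43) = 0.43
(not (a → (a ∧ not b)) ∨ (not b ∨ not a)) = max(0.17, 0.43) = 0.43
not (not (a → (a ∧ not b)) ∨ (not b ∨ not a)): Łukasiewicz ¬ gives 1 − 0.43 = 0.57
(not (b → b) ∨ not (not (a → (a ∧ not b)) ∨ (not b ∨ not a))) = max(0, 0.57) = 0.57
(b → b): min(1, 1 − 0.6 + 0.6) = 1
not (b → b): Łukasiewicz ¬ gives 1 − 1 = 0
(b ∧ not (b → b)) = min(0.6, 0) = 0
(a → (b ∧ not (b → b))): min(1, 1 − 0.57 + 0) = 0.43
((not (b → b) ∨ not (not (a → (a ∧ not b)) ∨ (not b ∨ not a))) ∧ (a → (b ∧ not (b → b)))) = min(0.57, 0.43) = 0.43

0.43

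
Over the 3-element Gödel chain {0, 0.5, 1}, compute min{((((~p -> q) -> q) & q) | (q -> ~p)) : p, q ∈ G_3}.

The minimum is attained at p = 0.5, q = 0.5:
  ~p: Gödel ¬ of 0.5 = 0 (operand ≠ 0)
  (~p -> q): 0 ≤ 0.5, so result = 1
  ((~p -> q) -> q): 1 > 0.5, so result = 0.5
  (((~p -> q) -> q) & q) = min(0.5, 0.5) = 0.5
  ~p: Gödel ¬ of 0.5 = 0 (operand ≠ 0)
  (q -> ~p): 0.5 > 0, so result = 0
  ((((~p -> q) -> q) & q) | (q -> ~p)) = max(0.5, 0) = 0.5
Checking all 9 assignments confirms none give a value below 0.50.

0.50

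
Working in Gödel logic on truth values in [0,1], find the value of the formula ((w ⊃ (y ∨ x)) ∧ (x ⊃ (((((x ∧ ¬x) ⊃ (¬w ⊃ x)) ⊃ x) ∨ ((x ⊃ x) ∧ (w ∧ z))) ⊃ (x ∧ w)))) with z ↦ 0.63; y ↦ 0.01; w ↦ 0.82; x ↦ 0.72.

(y ∨ x) = max(0.01, 0.72) = 0.72
(w ⊃ (y ∨ x)): 0.82 > 0.72, so result = 0.72
¬x: Gödel ¬ of 0.72 = 0 (operand ≠ 0)
(x ∧ ¬x) = min(0.72, 0) = 0
¬w: Gödel ¬ of 0.82 = 0 (operand ≠ 0)
(¬w ⊃ x): 0 ≤ 0.72, so result = 1
((x ∧ ¬x) ⊃ (¬w ⊃ x)): 0 ≤ 1, so result = 1
(((x ∧ ¬x) ⊃ (¬w ⊃ x)) ⊃ x): 1 > 0.72, so result = 0.72
(x ⊃ x): 0.72 ≤ 0.72, so result = 1
(w ∧ z) = min(0.82, 0.63) = 0.63
((x ⊃ x) ∧ (w ∧ z)) = min(1, 0.63) = 0.63
((((x ∧ ¬x) ⊃ (¬w ⊃ x)) ⊃ x) ∨ ((x ⊃ x) ∧ (w ∧ z))) = max(0.72, 0.63) = 0.72
(x ∧ w) = min(0.72, 0.82) = 0.72
(((((x ∧ ¬x) ⊃ (¬w ⊃ x)) ⊃ x) ∨ ((x ⊃ x) ∧ (w ∧ z))) ⊃ (x ∧ w)): 0.72 ≤ 0.72, so result = 1
(x ⊃ (((((x ∧ ¬x) ⊃ (¬w ⊃ x)) ⊃ x) ∨ ((x ⊃ x) ∧ (w ∧ z))) ⊃ (x ∧ w))): 0.72 ≤ 1, so result = 1
((w ⊃ (y ∨ x)) ∧ (x ⊃ (((((x ∧ ¬x) ⊃ (¬w ⊃ x)) ⊃ x) ∨ ((x ⊃ x) ∧ (w ∧ z))) ⊃ (x ∧ w)))) = min(0.72, 1) = 0.72

0.72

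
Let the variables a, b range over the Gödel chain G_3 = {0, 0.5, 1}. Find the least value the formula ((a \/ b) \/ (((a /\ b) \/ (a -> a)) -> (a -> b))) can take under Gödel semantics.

The minimum is attained at a = 0.5, b = 0:
  (a \/ b) = max(0.5, 0) = 0.5
  (a /\ b) = min(0.5, 0) = 0
  (a -> a): 0.5 ≤ 0.5, so result = 1
  ((a /\ b) \/ (a -> a)) = max(0, 1) = 1
  (a -> b): 0.5 > 0, so result = 0
  (((a /\ b) \/ (a -> a)) -> (a -> b)): 1 > 0, so result = 0
  ((a \/ b) \/ (((a /\ b) \/ (a -> a)) -> (a -> b))) = max(0.5, 0) = 0.5
Checking all 9 assignments confirms none give a value below 0.50.

0.50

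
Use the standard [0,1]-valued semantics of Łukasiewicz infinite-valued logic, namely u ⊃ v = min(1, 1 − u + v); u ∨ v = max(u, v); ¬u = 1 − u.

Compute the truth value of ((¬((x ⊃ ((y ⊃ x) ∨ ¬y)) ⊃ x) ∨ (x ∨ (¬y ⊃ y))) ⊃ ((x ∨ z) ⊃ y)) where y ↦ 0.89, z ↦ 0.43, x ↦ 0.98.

0.91

(y ⊃ x): min(1, 1 − 0.89 + 0.98) = 1
¬y: Łukasiewicz ¬ gives 1 − 0.89 = 0.11
((y ⊃ x) ∨ ¬y) = max(1, 0.11) = 1
(x ⊃ ((y ⊃ x) ∨ ¬y)): min(1, 1 − 0.98 + 1) = 1
((x ⊃ ((y ⊃ x) ∨ ¬y)) ⊃ x): min(1, 1 − 1 + 0.98) = 0.98
¬((x ⊃ ((y ⊃ x) ∨ ¬y)) ⊃ x): Łukasiewicz ¬ gives 1 − 0.98 = 0.02
¬y: Łukasiewicz ¬ gives 1 − 0.89 = 0.11
(¬y ⊃ y): min(1, 1 − 0.11 + 0.89) = 1
(x ∨ (¬y ⊃ y)) = max(0.98, 1) = 1
(¬((x ⊃ ((y ⊃ x) ∨ ¬y)) ⊃ x) ∨ (x ∨ (¬y ⊃ y))) = max(0.02, 1) = 1
(x ∨ z) = max(0.98, 0.43) = 0.98
((x ∨ z) ⊃ y): min(1, 1 − 0.98 + 0.89) = 0.91
((¬((x ⊃ ((y ⊃ x) ∨ ¬y)) ⊃ x) ∨ (x ∨ (¬y ⊃ y))) ⊃ ((x ∨ z) ⊃ y)): min(1, 1 − 1 + 0.91) = 0.91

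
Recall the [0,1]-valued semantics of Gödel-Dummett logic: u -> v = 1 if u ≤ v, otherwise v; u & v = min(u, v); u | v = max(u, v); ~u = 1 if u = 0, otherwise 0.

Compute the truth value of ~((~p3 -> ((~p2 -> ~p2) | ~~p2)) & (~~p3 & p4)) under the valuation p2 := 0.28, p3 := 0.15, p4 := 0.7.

~p3: Gödel ¬ of 0.15 = 0 (operand ≠ 0)
~p2: Gödel ¬ of 0.28 = 0 (operand ≠ 0)
~p2: Gödel ¬ of 0.28 = 0 (operand ≠ 0)
(~p2 -> ~p2): 0 ≤ 0, so result = 1
~p2: Gödel ¬ of 0.28 = 0 (operand ≠ 0)
~~p2: Gödel ¬ of 0 = 1 (operand is 0)
((~p2 -> ~p2) | ~~p2) = max(1, 1) = 1
(~p3 -> ((~p2 -> ~p2) | ~~p2)): 0 ≤ 1, so result = 1
~p3: Gödel ¬ of 0.15 = 0 (operand ≠ 0)
~~p3: Gödel ¬ of 0 = 1 (operand is 0)
(~~p3 & p4) = min(1, 0.7) = 0.7
((~p3 -> ((~p2 -> ~p2) | ~~p2)) & (~~p3 & p4)) = min(1, 0.7) = 0.7
~((~p3 -> ((~p2 -> ~p2) | ~~p2)) & (~~p3 & p4)): Gödel ¬ of 0.7 = 0 (operand ≠ 0)

0.00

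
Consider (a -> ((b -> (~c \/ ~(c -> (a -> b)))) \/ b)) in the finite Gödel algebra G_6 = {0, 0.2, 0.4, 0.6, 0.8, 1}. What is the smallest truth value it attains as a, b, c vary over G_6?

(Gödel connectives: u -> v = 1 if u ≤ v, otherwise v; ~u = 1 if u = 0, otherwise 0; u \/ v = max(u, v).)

0.20

The minimum is attained at a = 0.4, b = 0.2, c = 0.2:
  ~c: Gödel ¬ of 0.2 = 0 (operand ≠ 0)
  (a -> b): 0.4 > 0.2, so result = 0.2
  (c -> (a -> b)): 0.2 ≤ 0.2, so result = 1
  ~(c -> (a -> b)): Gödel ¬ of 1 = 0 (operand ≠ 0)
  (~c \/ ~(c -> (a -> b))) = max(0, 0) = 0
  (b -> (~c \/ ~(c -> (a -> b)))): 0.2 > 0, so result = 0
  ((b -> (~c \/ ~(c -> (a -> b)))) \/ b) = max(0, 0.2) = 0.2
  (a -> ((b -> (~c \/ ~(c -> (a -> b)))) \/ b)): 0.4 > 0.2, so result = 0.2
Checking all 216 assignments confirms none give a value below 0.20.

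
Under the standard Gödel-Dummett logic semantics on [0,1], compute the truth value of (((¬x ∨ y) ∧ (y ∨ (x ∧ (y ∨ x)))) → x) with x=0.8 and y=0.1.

¬x: Gödel ¬ of 0.8 = 0 (operand ≠ 0)
(¬x ∨ y) = max(0, 0.1) = 0.1
(y ∨ x) = max(0.1, 0.8) = 0.8
(x ∧ (y ∨ x)) = min(0.8, 0.8) = 0.8
(y ∨ (x ∧ (y ∨ x))) = max(0.1, 0.8) = 0.8
((¬x ∨ y) ∧ (y ∨ (x ∧ (y ∨ x)))) = min(0.1, 0.8) = 0.1
(((¬x ∨ y) ∧ (y ∨ (x ∧ (y ∨ x)))) → x): 0.1 ≤ 0.8, so result = 1

1.00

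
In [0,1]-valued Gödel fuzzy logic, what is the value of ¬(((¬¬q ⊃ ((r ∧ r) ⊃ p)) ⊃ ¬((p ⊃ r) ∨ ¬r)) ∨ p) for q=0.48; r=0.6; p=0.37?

0.00

¬q: Gödel ¬ of 0.48 = 0 (operand ≠ 0)
¬¬q: Gödel ¬ of 0 = 1 (operand is 0)
(r ∧ r) = min(0.6, 0.6) = 0.6
((r ∧ r) ⊃ p): 0.6 > 0.37, so result = 0.37
(¬¬q ⊃ ((r ∧ r) ⊃ p)): 1 > 0.37, so result = 0.37
(p ⊃ r): 0.37 ≤ 0.6, so result = 1
¬r: Gödel ¬ of 0.6 = 0 (operand ≠ 0)
((p ⊃ r) ∨ ¬r) = max(1, 0) = 1
¬((p ⊃ r) ∨ ¬r): Gödel ¬ of 1 = 0 (operand ≠ 0)
((¬¬q ⊃ ((r ∧ r) ⊃ p)) ⊃ ¬((p ⊃ r) ∨ ¬r)): 0.37 > 0, so result = 0
(((¬¬q ⊃ ((r ∧ r) ⊃ p)) ⊃ ¬((p ⊃ r) ∨ ¬r)) ∨ p) = max(0, 0.37) = 0.37
¬(((¬¬q ⊃ ((r ∧ r) ⊃ p)) ⊃ ¬((p ⊃ r) ∨ ¬r)) ∨ p): Gödel ¬ of 0.37 = 0 (operand ≠ 0)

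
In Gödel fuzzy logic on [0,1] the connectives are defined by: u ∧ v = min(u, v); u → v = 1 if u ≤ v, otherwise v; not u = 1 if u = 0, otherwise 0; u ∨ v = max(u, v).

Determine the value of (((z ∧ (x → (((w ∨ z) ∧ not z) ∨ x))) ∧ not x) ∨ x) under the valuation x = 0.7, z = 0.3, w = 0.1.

(w ∨ z) = max(0.1, 0.3) = 0.3
not z: Gödel ¬ of 0.3 = 0 (operand ≠ 0)
((w ∨ z) ∧ not z) = min(0.3, 0) = 0
(((w ∨ z) ∧ not z) ∨ x) = max(0, 0.7) = 0.7
(x → (((w ∨ z) ∧ not z) ∨ x)): 0.7 ≤ 0.7, so result = 1
(z ∧ (x → (((w ∨ z) ∧ not z) ∨ x))) = min(0.3, 1) = 0.3
not x: Gödel ¬ of 0.7 = 0 (operand ≠ 0)
((z ∧ (x → (((w ∨ z) ∧ not z) ∨ x))) ∧ not x) = min(0.3, 0) = 0
(((z ∧ (x → (((w ∨ z) ∧ not z) ∨ x))) ∧ not x) ∨ x) = max(0, 0.7) = 0.7

0.70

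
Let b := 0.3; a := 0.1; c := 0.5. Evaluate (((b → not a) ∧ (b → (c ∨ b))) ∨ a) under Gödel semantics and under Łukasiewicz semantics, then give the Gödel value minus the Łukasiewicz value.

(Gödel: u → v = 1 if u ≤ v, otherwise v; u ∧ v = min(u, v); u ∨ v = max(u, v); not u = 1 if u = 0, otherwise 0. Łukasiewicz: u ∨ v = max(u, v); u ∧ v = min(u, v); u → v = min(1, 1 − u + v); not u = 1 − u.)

-0.90

Gödel evaluation:
  not a: Gödel ¬ of 0.1 = 0 (operand ≠ 0)
  (b → not a): 0.3 > 0, so result = 0
  (c ∨ b) = max(0.5, 0.3) = 0.5
  (b → (c ∨ b)): 0.3 ≤ 0.5, so result = 1
  ((b → not a) ∧ (b → (c ∨ b))) = min(0, 1) = 0
  (((b → not a) ∧ (b → (c ∨ b))) ∨ a) = max(0, 0.1) = 0.1
  Gödel value = 0.1
Łukasiewicz evaluation:
  not a: Łukasiewicz ¬ gives 1 − 0.1 = 0.9
  (b → not a): min(1, 1 − 0.3 + 0.9) = 1
  (c ∨ b) = max(0.5, 0.3) = 0.5
  (b → (c ∨ b)): min(1, 1 − 0.3 + 0.5) = 1
  ((b → not a) ∧ (b → (c ∨ b))) = min(1, 1) = 1
  (((b → not a) ∧ (b → (c ∨ b))) ∨ a) = max(1, 0.1) = 1
  Łukasiewicz value = 1
Difference: 0.1 − 1 = -0.90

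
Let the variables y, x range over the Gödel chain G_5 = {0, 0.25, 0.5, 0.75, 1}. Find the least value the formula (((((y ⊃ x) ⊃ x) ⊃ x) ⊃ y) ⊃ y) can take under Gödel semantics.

The minimum is attained at y = 0.25, x = 0:
  (y ⊃ x): 0.25 > 0, so result = 0
  ((y ⊃ x) ⊃ x): 0 ≤ 0, so result = 1
  (((y ⊃ x) ⊃ x) ⊃ x): 1 > 0, so result = 0
  ((((y ⊃ x) ⊃ x) ⊃ x) ⊃ y): 0 ≤ 0.25, so result = 1
  (((((y ⊃ x) ⊃ x) ⊃ x) ⊃ y) ⊃ y): 1 > 0.25, so result = 0.25
Checking all 25 assignments confirms none give a value below 0.25.

0.25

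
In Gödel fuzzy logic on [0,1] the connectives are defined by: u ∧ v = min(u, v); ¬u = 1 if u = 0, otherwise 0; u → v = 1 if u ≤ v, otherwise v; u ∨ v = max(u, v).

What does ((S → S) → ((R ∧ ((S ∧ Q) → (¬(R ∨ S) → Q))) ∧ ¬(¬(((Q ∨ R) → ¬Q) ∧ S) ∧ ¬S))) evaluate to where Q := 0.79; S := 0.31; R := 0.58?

0.58

(S → S): 0.31 ≤ 0.31, so result = 1
(S ∧ Q) = min(0.31, 0.79) = 0.31
(R ∨ S) = max(0.58, 0.31) = 0.58
¬(R ∨ S): Gödel ¬ of 0.58 = 0 (operand ≠ 0)
(¬(R ∨ S) → Q): 0 ≤ 0.79, so result = 1
((S ∧ Q) → (¬(R ∨ S) → Q)): 0.31 ≤ 1, so result = 1
(R ∧ ((S ∧ Q) → (¬(R ∨ S) → Q))) = min(0.58, 1) = 0.58
(Q ∨ R) = max(0.79, 0.58) = 0.79
¬Q: Gödel ¬ of 0.79 = 0 (operand ≠ 0)
((Q ∨ R) → ¬Q): 0.79 > 0, so result = 0
(((Q ∨ R) → ¬Q) ∧ S) = min(0, 0.31) = 0
¬(((Q ∨ R) → ¬Q) ∧ S): Gödel ¬ of 0 = 1 (operand is 0)
¬S: Gödel ¬ of 0.31 = 0 (operand ≠ 0)
(¬(((Q ∨ R) → ¬Q) ∧ S) ∧ ¬S) = min(1, 0) = 0
¬(¬(((Q ∨ R) → ¬Q) ∧ S) ∧ ¬S): Gödel ¬ of 0 = 1 (operand is 0)
((R ∧ ((S ∧ Q) → (¬(R ∨ S) → Q))) ∧ ¬(¬(((Q ∨ R) → ¬Q) ∧ S) ∧ ¬S)) = min(0.58, 1) = 0.58
((S → S) → ((R ∧ ((S ∧ Q) → (¬(R ∨ S) → Q))) ∧ ¬(¬(((Q ∨ R) → ¬Q) ∧ S) ∧ ¬S))): 1 > 0.58, so result = 0.58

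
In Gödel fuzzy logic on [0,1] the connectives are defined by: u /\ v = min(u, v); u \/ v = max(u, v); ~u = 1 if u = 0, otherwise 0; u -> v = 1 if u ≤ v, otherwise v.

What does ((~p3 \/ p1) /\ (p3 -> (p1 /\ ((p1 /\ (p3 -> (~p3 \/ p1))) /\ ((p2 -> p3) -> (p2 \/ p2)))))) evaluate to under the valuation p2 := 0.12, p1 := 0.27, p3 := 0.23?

~p3: Gödel ¬ of 0.23 = 0 (operand ≠ 0)
(~p3 \/ p1) = max(0, 0.27) = 0.27
~p3: Gödel ¬ of 0.23 = 0 (operand ≠ 0)
(~p3 \/ p1) = max(0, 0.27) = 0.27
(p3 -> (~p3 \/ p1)): 0.23 ≤ 0.27, so result = 1
(p1 /\ (p3 -> (~p3 \/ p1))) = min(0.27, 1) = 0.27
(p2 -> p3): 0.12 ≤ 0.23, so result = 1
(p2 \/ p2) = max(0.12, 0.12) = 0.12
((p2 -> p3) -> (p2 \/ p2)): 1 > 0.12, so result = 0.12
((p1 /\ (p3 -> (~p3 \/ p1))) /\ ((p2 -> p3) -> (p2 \/ p2))) = min(0.27, 0.12) = 0.12
(p1 /\ ((p1 /\ (p3 -> (~p3 \/ p1))) /\ ((p2 -> p3) -> (p2 \/ p2)))) = min(0.27, 0.12) = 0.12
(p3 -> (p1 /\ ((p1 /\ (p3 -> (~p3 \/ p1))) /\ ((p2 -> p3) -> (p2 \/ p2))))): 0.23 > 0.12, so result = 0.12
((~p3 \/ p1) /\ (p3 -> (p1 /\ ((p1 /\ (p3 -> (~p3 \/ p1))) /\ ((p2 -> p3) -> (p2 \/ p2)))))) = min(0.27, 0.12) = 0.12

0.12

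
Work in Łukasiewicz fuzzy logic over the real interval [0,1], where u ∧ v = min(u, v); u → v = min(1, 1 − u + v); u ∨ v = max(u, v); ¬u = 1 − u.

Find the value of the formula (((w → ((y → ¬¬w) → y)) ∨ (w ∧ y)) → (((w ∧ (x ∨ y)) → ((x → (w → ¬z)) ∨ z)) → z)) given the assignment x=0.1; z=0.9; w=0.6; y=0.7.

0.90

¬w: Łukasiewicz ¬ gives 1 − 0.6 = 0.4
¬¬w: Łukasiewicz ¬ gives 1 − 0.4 = 0.6
(y → ¬¬w): min(1, 1 − 0.7 + 0.6) = 0.9
((y → ¬¬w) → y): min(1, 1 − 0.9 + 0.7) = 0.8
(w → ((y → ¬¬w) → y)): min(1, 1 − 0.6 + 0.8) = 1
(w ∧ y) = min(0.6, 0.7) = 0.6
((w → ((y → ¬¬w) → y)) ∨ (w ∧ y)) = max(1, 0.6) = 1
(x ∨ y) = max(0.1, 0.7) = 0.7
(w ∧ (x ∨ y)) = min(0.6, 0.7) = 0.6
¬z: Łukasiewicz ¬ gives 1 − 0.9 = 0.1
(w → ¬z): min(1, 1 − 0.6 + 0.1) = 0.5
(x → (w → ¬z)): min(1, 1 − 0.1 + 0.5) = 1
((x → (w → ¬z)) ∨ z) = max(1, 0.9) = 1
((w ∧ (x ∨ y)) → ((x → (w → ¬z)) ∨ z)): min(1, 1 − 0.6 + 1) = 1
(((w ∧ (x ∨ y)) → ((x → (w → ¬z)) ∨ z)) → z): min(1, 1 − 1 + 0.9) = 0.9
(((w → ((y → ¬¬w) → y)) ∨ (w ∧ y)) → (((w ∧ (x ∨ y)) → ((x → (w → ¬z)) ∨ z)) → z)): min(1, 1 − 1 + 0.9) = 0.9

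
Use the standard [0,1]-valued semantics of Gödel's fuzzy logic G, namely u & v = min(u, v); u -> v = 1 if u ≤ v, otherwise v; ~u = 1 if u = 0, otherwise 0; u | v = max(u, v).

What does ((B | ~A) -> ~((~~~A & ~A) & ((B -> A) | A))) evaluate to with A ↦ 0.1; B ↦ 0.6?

1.00

~A: Gödel ¬ of 0.1 = 0 (operand ≠ 0)
(B | ~A) = max(0.6, 0) = 0.6
~A: Gödel ¬ of 0.1 = 0 (operand ≠ 0)
~~A: Gödel ¬ of 0 = 1 (operand is 0)
~~~A: Gödel ¬ of 1 = 0 (operand ≠ 0)
~A: Gödel ¬ of 0.1 = 0 (operand ≠ 0)
(~~~A & ~A) = min(0, 0) = 0
(B -> A): 0.6 > 0.1, so result = 0.1
((B -> A) | A) = max(0.1, 0.1) = 0.1
((~~~A & ~A) & ((B -> A) | A)) = min(0, 0.1) = 0
~((~~~A & ~A) & ((B -> A) | A)): Gödel ¬ of 0 = 1 (operand is 0)
((B | ~A) -> ~((~~~A & ~A) & ((B -> A) | A))): 0.6 ≤ 1, so result = 1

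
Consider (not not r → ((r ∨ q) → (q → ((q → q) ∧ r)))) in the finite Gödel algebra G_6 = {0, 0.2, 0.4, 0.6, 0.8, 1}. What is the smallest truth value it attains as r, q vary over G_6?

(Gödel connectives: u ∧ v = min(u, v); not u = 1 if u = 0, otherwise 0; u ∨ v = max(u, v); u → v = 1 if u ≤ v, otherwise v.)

0.20

The minimum is attained at r = 0.2, q = 0.4:
  not r: Gödel ¬ of 0.2 = 0 (operand ≠ 0)
  not not r: Gödel ¬ of 0 = 1 (operand is 0)
  (r ∨ q) = max(0.2, 0.4) = 0.4
  (q → q): 0.4 ≤ 0.4, so result = 1
  ((q → q) ∧ r) = min(1, 0.2) = 0.2
  (q → ((q → q) ∧ r)): 0.4 > 0.2, so result = 0.2
  ((r ∨ q) → (q → ((q → q) ∧ r))): 0.4 > 0.2, so result = 0.2
  (not not r → ((r ∨ q) → (q → ((q → q) ∧ r)))): 1 > 0.2, so result = 0.2
Checking all 36 assignments confirms none give a value below 0.20.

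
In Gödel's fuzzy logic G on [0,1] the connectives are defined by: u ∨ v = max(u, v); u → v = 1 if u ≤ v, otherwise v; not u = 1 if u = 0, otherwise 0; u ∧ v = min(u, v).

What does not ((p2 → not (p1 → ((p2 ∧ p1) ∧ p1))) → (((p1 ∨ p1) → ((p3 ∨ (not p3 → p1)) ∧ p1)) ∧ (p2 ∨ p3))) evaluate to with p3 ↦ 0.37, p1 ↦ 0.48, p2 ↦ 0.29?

(p2 ∧ p1) = min(0.29, 0.48) = 0.29
((p2 ∧ p1) ∧ p1) = min(0.29, 0.48) = 0.29
(p1 → ((p2 ∧ p1) ∧ p1)): 0.48 > 0.29, so result = 0.29
not (p1 → ((p2 ∧ p1) ∧ p1)): Gödel ¬ of 0.29 = 0 (operand ≠ 0)
(p2 → not (p1 → ((p2 ∧ p1) ∧ p1))): 0.29 > 0, so result = 0
(p1 ∨ p1) = max(0.48, 0.48) = 0.48
not p3: Gödel ¬ of 0.37 = 0 (operand ≠ 0)
(not p3 → p1): 0 ≤ 0.48, so result = 1
(p3 ∨ (not p3 → p1)) = max(0.37, 1) = 1
((p3 ∨ (not p3 → p1)) ∧ p1) = min(1, 0.48) = 0.48
((p1 ∨ p1) → ((p3 ∨ (not p3 → p1)) ∧ p1)): 0.48 ≤ 0.48, so result = 1
(p2 ∨ p3) = max(0.29, 0.37) = 0.37
(((p1 ∨ p1) → ((p3 ∨ (not p3 → p1)) ∧ p1)) ∧ (p2 ∨ p3)) = min(1, 0.37) = 0.37
((p2 → not (p1 → ((p2 ∧ p1) ∧ p1))) → (((p1 ∨ p1) → ((p3 ∨ (not p3 → p1)) ∧ p1)) ∧ (p2 ∨ p3))): 0 ≤ 0.37, so result = 1
not ((p2 → not (p1 → ((p2 ∧ p1) ∧ p1))) → (((p1 ∨ p1) → ((p3 ∨ (not p3 → p1)) ∧ p1)) ∧ (p2 ∨ p3))): Gödel ¬ of 1 = 0 (operand ≠ 0)

0.00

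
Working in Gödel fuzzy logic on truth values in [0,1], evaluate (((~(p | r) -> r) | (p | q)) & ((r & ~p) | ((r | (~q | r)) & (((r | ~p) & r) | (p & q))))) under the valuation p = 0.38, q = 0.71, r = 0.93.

(p | r) = max(0.38, 0.93) = 0.93
~(p | r): Gödel ¬ of 0.93 = 0 (operand ≠ 0)
(~(p | r) -> r): 0 ≤ 0.93, so result = 1
(p | q) = max(0.38, 0.71) = 0.71
((~(p | r) -> r) | (p | q)) = max(1, 0.71) = 1
~p: Gödel ¬ of 0.38 = 0 (operand ≠ 0)
(r & ~p) = min(0.93, 0) = 0
~q: Gödel ¬ of 0.71 = 0 (operand ≠ 0)
(~q | r) = max(0, 0.93) = 0.93
(r | (~q | r)) = max(0.93, 0.93) = 0.93
~p: Gödel ¬ of 0.38 = 0 (operand ≠ 0)
(r | ~p) = max(0.93, 0) = 0.93
((r | ~p) & r) = min(0.93, 0.93) = 0.93
(p & q) = min(0.38, 0.71) = 0.38
(((r | ~p) & r) | (p & q)) = max(0.93, 0.38) = 0.93
((r | (~q | r)) & (((r | ~p) & r) | (p & q))) = min(0.93, 0.93) = 0.93
((r & ~p) | ((r | (~q | r)) & (((r | ~p) & r) | (p & q)))) = max(0, 0.93) = 0.93
(((~(p | r) -> r) | (p | q)) & ((r & ~p) | ((r | (~q | r)) & (((r | ~p) & r) | (p & q))))) = min(1, 0.93) = 0.93

0.93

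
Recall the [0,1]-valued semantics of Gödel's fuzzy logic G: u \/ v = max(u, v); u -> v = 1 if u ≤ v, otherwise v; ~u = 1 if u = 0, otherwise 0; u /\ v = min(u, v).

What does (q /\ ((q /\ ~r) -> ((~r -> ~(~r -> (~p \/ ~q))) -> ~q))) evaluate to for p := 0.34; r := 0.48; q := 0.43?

0.43

~r: Gödel ¬ of 0.48 = 0 (operand ≠ 0)
(q /\ ~r) = min(0.43, 0) = 0
~r: Gödel ¬ of 0.48 = 0 (operand ≠ 0)
~r: Gödel ¬ of 0.48 = 0 (operand ≠ 0)
~p: Gödel ¬ of 0.34 = 0 (operand ≠ 0)
~q: Gödel ¬ of 0.43 = 0 (operand ≠ 0)
(~p \/ ~q) = max(0, 0) = 0
(~r -> (~p \/ ~q)): 0 ≤ 0, so result = 1
~(~r -> (~p \/ ~q)): Gödel ¬ of 1 = 0 (operand ≠ 0)
(~r -> ~(~r -> (~p \/ ~q))): 0 ≤ 0, so result = 1
~q: Gödel ¬ of 0.43 = 0 (operand ≠ 0)
((~r -> ~(~r -> (~p \/ ~q))) -> ~q): 1 > 0, so result = 0
((q /\ ~r) -> ((~r -> ~(~r -> (~p \/ ~q))) -> ~q)): 0 ≤ 0, so result = 1
(q /\ ((q /\ ~r) -> ((~r -> ~(~r -> (~p \/ ~q))) -> ~q))) = min(0.43, 1) = 0.43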